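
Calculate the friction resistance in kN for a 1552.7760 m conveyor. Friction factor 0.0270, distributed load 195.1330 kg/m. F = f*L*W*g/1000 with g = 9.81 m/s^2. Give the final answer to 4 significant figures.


F = 0.0270 * 1552.7760 * 195.1330 * 9.81 / 1000
F = 80.26 kN


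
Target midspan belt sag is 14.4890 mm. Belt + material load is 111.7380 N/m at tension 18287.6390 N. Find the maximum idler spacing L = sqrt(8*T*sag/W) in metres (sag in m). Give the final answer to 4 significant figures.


sag = 14.4890/1000 = 0.014489 m
L = sqrt(8 * 18287.6390 * 0.014489 / 111.7380)
L = 4.356 m


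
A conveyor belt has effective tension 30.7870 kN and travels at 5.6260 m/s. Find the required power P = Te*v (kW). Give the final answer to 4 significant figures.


P = Te * v = 30.7870 * 5.6260
P = 173.2 kW


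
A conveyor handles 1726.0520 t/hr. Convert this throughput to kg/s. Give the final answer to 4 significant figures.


m_dot = 1726.0520 * 1000 / 3600
m_dot = 479.5 kg/s


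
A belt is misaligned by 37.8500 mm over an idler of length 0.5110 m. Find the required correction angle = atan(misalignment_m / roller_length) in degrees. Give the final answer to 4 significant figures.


misalign_m = 37.8500 / 1000 = 0.037850 m
angle = atan(0.037850 / 0.5110)
angle = 4.236 deg


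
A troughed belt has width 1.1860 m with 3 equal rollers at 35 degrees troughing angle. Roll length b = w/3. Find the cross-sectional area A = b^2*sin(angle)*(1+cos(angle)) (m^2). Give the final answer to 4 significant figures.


b = 1.1860/3 = 0.395333 m
A = 0.395333^2 * sin(35 deg) * (1 + cos(35 deg))
A = 0.1631 m^2


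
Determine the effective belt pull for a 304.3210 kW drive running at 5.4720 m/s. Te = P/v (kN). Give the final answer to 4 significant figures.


Te = P / v = 304.3210 / 5.4720
Te = 55.61 kN


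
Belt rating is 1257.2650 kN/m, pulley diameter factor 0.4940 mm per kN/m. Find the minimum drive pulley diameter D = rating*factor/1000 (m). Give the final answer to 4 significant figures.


D = 1257.2650 * 0.4940 / 1000
D = 0.6211 m


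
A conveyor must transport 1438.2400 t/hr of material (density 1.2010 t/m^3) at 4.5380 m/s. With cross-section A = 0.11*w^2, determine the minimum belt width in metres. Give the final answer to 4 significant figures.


A_req = 1438.2400 / (4.5380 * 1.2010 * 3600) = 0.0733029 m^2
w = sqrt(0.0733029 / 0.11)
w = 0.8163 m


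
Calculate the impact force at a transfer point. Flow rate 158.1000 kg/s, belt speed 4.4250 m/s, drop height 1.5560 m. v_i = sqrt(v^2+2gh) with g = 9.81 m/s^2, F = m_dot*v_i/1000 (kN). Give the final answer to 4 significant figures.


v_i = sqrt(4.4250^2 + 2*9.81*1.5560) = 7.0788 m/s
F = 158.1000 * 7.0788 / 1000
F = 1.119 kN


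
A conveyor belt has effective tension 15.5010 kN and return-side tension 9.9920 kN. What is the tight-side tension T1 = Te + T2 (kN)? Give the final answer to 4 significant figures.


T1 = Te + T2 = 15.5010 + 9.9920
T1 = 25.49 kN


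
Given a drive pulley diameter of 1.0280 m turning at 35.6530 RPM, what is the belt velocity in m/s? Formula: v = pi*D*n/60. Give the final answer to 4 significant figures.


v = pi * 1.0280 * 35.6530 / 60
v = 1.919 m/s


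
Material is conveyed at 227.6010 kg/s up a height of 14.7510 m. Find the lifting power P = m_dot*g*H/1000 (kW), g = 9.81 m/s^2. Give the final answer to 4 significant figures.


P = 227.6010 * 9.81 * 14.7510 / 1000
P = 32.94 kW


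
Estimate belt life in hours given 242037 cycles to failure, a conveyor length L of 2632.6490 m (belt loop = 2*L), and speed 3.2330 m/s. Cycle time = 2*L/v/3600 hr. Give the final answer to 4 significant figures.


cycle_time = 2 * 2632.6490 / 3.2330 / 3600 = 0.452392 hr
life = 242037 * 0.452392 = 109500 hours


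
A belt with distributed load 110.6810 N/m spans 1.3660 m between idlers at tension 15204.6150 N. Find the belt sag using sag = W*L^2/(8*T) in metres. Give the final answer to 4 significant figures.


sag = 110.6810 * 1.3660^2 / (8 * 15204.6150)
sag = 0.001698 m


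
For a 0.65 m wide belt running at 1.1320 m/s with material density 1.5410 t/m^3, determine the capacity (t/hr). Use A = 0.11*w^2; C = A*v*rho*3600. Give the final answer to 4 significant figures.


A = 0.11 * 0.65^2 = 0.046475 m^2
C = 0.046475 * 1.1320 * 1.5410 * 3600
C = 291.9 t/hr


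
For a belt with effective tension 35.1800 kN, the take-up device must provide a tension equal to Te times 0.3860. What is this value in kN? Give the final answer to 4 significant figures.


T_tu = 35.1800 * 0.3860
T_tu = 13.58 kN


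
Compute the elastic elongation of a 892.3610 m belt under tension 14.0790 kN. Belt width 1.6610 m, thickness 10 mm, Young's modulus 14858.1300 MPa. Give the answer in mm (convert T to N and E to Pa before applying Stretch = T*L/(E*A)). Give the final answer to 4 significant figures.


A = 1.6610 * 0.01 = 0.01661 m^2
Stretch = 14.0790*1000 * 892.3610 / (14858.1300e6 * 0.01661) * 1000
Stretch = 50.91 mm


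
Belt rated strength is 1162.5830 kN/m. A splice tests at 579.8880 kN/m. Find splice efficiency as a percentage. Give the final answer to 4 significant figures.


Eff = 579.8880 / 1162.5830 * 100
Eff = 49.88 %


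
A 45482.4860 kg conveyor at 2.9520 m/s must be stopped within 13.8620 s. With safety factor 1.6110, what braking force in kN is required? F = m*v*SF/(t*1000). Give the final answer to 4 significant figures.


F = 45482.4860 * 2.9520 / 13.8620 * 1.6110 / 1000
F = 15.60 kN


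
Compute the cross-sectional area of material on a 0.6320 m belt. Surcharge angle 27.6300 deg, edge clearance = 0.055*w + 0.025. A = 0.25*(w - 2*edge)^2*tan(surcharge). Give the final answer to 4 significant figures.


edge = 0.055*0.6320 + 0.025 = 0.05976 m
ew = 0.6320 - 2*0.05976 = 0.51248 m
A = 0.25 * 0.51248^2 * tan(27.6300 deg)
A = 0.03437 m^2


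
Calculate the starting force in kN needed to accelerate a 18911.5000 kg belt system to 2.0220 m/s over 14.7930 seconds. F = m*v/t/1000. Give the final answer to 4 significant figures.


F = 18911.5000 * 2.0220 / 14.7930 / 1000
F = 2.585 kN


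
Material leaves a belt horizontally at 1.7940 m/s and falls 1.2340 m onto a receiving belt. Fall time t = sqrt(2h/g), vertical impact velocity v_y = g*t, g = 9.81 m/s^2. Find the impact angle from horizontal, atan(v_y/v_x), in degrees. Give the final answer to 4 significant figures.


t = sqrt(2*1.2340/9.81) = 0.501578 s
v_y = 9.81 * 0.501578 = 4.92048 m/s
angle = atan(4.92048 / 1.7940) = 69.97 deg


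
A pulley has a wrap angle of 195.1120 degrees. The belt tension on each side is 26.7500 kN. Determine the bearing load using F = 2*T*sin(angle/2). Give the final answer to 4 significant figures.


F = 2 * 26.7500 * sin(195.1120/2 deg)
F = 53.04 kN


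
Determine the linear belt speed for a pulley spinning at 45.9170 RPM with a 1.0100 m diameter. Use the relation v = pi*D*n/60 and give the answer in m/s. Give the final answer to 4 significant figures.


v = pi * 1.0100 * 45.9170 / 60
v = 2.428 m/s


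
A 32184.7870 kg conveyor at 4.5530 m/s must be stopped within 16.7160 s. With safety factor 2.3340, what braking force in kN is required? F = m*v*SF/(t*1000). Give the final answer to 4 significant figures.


F = 32184.7870 * 4.5530 / 16.7160 * 2.3340 / 1000
F = 20.46 kN


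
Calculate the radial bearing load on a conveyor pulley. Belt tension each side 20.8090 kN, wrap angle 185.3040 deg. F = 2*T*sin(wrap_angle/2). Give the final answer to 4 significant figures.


F = 2 * 20.8090 * sin(185.3040/2 deg)
F = 41.57 kN


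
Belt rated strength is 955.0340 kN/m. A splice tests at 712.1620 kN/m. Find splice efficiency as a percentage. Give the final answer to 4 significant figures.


Eff = 712.1620 / 955.0340 * 100
Eff = 74.57 %


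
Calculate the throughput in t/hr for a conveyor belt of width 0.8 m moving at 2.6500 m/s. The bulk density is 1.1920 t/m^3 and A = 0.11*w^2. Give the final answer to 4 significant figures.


A = 0.11 * 0.8^2 = 0.0704 m^2
C = 0.0704 * 2.6500 * 1.1920 * 3600
C = 800.6 t/hr


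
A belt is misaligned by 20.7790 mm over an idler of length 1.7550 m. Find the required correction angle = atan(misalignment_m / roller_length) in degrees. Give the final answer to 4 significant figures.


misalign_m = 20.7790 / 1000 = 0.020779 m
angle = atan(0.020779 / 1.7550)
angle = 0.6783 deg


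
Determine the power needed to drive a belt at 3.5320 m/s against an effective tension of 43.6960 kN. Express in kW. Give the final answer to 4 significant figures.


P = Te * v = 43.6960 * 3.5320
P = 154.3 kW


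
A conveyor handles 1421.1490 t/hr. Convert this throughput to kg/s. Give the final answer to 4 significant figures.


m_dot = 1421.1490 * 1000 / 3600
m_dot = 394.8 kg/s


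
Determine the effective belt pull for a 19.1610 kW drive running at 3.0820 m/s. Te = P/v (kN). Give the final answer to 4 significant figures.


Te = P / v = 19.1610 / 3.0820
Te = 6.217 kN


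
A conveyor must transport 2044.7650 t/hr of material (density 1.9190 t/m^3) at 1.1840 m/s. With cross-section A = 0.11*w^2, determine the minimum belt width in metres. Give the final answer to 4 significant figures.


A_req = 2044.7650 / (1.1840 * 1.9190 * 3600) = 0.249985 m^2
w = sqrt(0.249985 / 0.11)
w = 1.508 m


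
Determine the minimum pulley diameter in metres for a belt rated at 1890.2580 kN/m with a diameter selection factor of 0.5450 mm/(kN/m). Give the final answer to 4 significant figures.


D = 1890.2580 * 0.5450 / 1000
D = 1.030 m


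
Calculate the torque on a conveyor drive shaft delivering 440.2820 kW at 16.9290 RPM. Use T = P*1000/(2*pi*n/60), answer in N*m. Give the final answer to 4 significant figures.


omega = 2*pi*16.9290/60 = 1.7728 rad/s
T = 440.2820*1000 / 1.7728
T = 248400 N*m


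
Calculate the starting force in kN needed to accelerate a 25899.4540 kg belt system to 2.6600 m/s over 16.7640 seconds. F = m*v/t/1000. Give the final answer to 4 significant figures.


F = 25899.4540 * 2.6600 / 16.7640 / 1000
F = 4.110 kN


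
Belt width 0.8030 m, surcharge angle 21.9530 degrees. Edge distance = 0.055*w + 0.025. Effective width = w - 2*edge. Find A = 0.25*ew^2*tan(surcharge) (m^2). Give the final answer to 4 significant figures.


edge = 0.055*0.8030 + 0.025 = 0.069165 m
ew = 0.8030 - 2*0.069165 = 0.66467 m
A = 0.25 * 0.66467^2 * tan(21.9530 deg)
A = 0.04452 m^2


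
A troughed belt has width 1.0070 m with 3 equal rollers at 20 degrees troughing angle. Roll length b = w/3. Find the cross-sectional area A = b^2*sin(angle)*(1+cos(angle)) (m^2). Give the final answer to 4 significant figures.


b = 1.0070/3 = 0.335667 m
A = 0.335667^2 * sin(20 deg) * (1 + cos(20 deg))
A = 0.07475 m^2


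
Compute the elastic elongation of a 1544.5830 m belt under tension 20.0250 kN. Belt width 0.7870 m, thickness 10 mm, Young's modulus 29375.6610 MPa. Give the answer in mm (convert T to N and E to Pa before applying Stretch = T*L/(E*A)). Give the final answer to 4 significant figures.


A = 0.7870 * 0.01 = 0.00787 m^2
Stretch = 20.0250*1000 * 1544.5830 / (29375.6610e6 * 0.00787) * 1000
Stretch = 133.8 mm


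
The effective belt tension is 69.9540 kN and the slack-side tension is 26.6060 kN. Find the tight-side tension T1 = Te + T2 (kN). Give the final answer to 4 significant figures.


T1 = Te + T2 = 69.9540 + 26.6060
T1 = 96.56 kN


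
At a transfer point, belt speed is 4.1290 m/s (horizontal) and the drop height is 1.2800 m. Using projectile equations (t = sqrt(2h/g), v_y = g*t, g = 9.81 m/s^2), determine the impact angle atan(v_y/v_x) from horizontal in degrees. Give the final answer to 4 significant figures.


t = sqrt(2*1.2800/9.81) = 0.510841 s
v_y = 9.81 * 0.510841 = 5.01135 m/s
angle = atan(5.01135 / 4.1290) = 50.51 deg


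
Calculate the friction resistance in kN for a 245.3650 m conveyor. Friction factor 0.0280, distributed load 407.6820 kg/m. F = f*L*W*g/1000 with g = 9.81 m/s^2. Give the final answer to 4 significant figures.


F = 0.0280 * 245.3650 * 407.6820 * 9.81 / 1000
F = 27.48 kN


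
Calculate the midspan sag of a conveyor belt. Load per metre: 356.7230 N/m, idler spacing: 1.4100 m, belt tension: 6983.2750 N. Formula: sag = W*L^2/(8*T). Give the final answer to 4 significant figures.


sag = 356.7230 * 1.4100^2 / (8 * 6983.2750)
sag = 0.01269 m


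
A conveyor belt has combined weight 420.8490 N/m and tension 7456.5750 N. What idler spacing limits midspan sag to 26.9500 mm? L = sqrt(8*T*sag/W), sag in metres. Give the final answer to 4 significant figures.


sag = 26.9500/1000 = 0.026950 m
L = sqrt(8 * 7456.5750 * 0.026950 / 420.8490)
L = 1.954 m


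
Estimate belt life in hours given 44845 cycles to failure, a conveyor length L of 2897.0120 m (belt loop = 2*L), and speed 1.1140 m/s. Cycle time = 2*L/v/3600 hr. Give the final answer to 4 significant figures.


cycle_time = 2 * 2897.0120 / 1.1140 / 3600 = 1.44475 hr
life = 44845 * 1.44475 = 64790 hours


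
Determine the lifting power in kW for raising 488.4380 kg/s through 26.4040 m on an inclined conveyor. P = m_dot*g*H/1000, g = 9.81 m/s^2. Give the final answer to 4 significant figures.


P = 488.4380 * 9.81 * 26.4040 / 1000
P = 126.5 kW


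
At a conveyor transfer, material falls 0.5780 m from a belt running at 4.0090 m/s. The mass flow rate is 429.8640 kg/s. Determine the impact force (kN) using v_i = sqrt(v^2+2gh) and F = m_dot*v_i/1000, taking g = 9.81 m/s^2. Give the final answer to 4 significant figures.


v_i = sqrt(4.0090^2 + 2*9.81*0.5780) = 5.23569 m/s
F = 429.8640 * 5.23569 / 1000
F = 2.251 kN


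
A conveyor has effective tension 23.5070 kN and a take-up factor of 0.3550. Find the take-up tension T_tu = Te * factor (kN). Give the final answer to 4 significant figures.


T_tu = 23.5070 * 0.3550
T_tu = 8.345 kN


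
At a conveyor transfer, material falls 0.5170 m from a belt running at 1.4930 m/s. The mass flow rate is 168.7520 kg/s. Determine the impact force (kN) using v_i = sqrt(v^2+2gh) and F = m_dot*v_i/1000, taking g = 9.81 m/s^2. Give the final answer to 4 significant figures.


v_i = sqrt(1.4930^2 + 2*9.81*0.5170) = 3.51747 m/s
F = 168.7520 * 3.51747 / 1000
F = 0.5936 kN


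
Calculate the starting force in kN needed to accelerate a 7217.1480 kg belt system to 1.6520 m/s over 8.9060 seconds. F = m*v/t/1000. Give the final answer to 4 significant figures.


F = 7217.1480 * 1.6520 / 8.9060 / 1000
F = 1.339 kN


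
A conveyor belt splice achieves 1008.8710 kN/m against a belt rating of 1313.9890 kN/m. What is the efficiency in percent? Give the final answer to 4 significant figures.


Eff = 1008.8710 / 1313.9890 * 100
Eff = 76.78 %


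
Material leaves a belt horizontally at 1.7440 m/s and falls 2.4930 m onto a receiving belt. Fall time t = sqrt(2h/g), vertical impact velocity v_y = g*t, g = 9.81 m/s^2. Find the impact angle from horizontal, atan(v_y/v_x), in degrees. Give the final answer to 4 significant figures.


t = sqrt(2*2.4930/9.81) = 0.712921 s
v_y = 9.81 * 0.712921 = 6.99376 m/s
angle = atan(6.99376 / 1.7440) = 76.00 deg


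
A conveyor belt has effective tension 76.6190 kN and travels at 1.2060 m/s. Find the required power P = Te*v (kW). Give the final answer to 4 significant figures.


P = Te * v = 76.6190 * 1.2060
P = 92.40 kW


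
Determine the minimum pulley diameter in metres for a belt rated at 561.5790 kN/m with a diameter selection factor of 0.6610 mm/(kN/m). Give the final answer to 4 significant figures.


D = 561.5790 * 0.6610 / 1000
D = 0.3712 m


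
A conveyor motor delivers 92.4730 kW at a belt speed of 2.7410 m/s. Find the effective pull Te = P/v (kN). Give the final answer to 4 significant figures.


Te = P / v = 92.4730 / 2.7410
Te = 33.74 kN


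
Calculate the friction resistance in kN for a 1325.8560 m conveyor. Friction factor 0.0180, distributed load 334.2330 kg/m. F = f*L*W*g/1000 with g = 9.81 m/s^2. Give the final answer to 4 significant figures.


F = 0.0180 * 1325.8560 * 334.2330 * 9.81 / 1000
F = 78.25 kN


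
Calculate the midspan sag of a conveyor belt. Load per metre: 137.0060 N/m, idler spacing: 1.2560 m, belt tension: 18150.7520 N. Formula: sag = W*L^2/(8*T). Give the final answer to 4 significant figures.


sag = 137.0060 * 1.2560^2 / (8 * 18150.7520)
sag = 0.001488 m


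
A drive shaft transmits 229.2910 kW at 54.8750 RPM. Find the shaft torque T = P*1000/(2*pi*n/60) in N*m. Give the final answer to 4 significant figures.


omega = 2*pi*54.8750/60 = 5.7465 rad/s
T = 229.2910*1000 / 5.7465
T = 39900 N*m


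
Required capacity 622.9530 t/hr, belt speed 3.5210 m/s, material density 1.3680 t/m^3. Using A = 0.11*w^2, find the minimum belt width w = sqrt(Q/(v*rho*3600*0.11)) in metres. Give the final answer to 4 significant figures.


A_req = 622.9530 / (3.5210 * 1.3680 * 3600) = 0.0359253 m^2
w = sqrt(0.0359253 / 0.11)
w = 0.5715 m


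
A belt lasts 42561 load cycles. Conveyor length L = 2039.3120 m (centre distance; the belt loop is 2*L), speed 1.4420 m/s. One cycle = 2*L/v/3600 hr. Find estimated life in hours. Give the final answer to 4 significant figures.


cycle_time = 2 * 2039.3120 / 1.4420 / 3600 = 0.78568 hr
life = 42561 * 0.78568 = 33440 hours


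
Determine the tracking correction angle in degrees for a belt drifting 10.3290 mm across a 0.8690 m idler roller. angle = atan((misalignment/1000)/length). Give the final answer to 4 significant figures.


misalign_m = 10.3290 / 1000 = 0.010329 m
angle = atan(0.010329 / 0.8690)
angle = 0.6810 deg


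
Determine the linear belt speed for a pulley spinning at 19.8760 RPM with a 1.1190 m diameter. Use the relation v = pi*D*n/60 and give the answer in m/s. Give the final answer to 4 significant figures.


v = pi * 1.1190 * 19.8760 / 60
v = 1.165 m/s


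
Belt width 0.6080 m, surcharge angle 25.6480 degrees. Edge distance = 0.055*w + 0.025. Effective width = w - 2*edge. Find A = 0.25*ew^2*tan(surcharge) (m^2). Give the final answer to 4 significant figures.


edge = 0.055*0.6080 + 0.025 = 0.05844 m
ew = 0.6080 - 2*0.05844 = 0.49112 m
A = 0.25 * 0.49112^2 * tan(25.6480 deg)
A = 0.02895 m^2


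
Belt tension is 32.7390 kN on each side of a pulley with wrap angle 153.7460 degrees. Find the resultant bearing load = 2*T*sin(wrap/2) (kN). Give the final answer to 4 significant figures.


F = 2 * 32.7390 * sin(153.7460/2 deg)
F = 63.77 kN


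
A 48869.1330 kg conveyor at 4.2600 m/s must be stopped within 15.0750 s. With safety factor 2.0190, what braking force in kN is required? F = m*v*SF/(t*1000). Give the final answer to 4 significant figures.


F = 48869.1330 * 4.2600 / 15.0750 * 2.0190 / 1000
F = 27.88 kN


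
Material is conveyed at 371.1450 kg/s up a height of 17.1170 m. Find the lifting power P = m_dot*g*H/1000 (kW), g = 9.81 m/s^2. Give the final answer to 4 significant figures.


P = 371.1450 * 9.81 * 17.1170 / 1000
P = 62.32 kW


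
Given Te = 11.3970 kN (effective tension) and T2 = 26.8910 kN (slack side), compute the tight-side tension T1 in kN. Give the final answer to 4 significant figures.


T1 = Te + T2 = 11.3970 + 26.8910
T1 = 38.29 kN


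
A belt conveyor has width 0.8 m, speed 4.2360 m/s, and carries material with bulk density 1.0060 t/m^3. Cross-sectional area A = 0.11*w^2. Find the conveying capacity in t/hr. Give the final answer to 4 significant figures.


A = 0.11 * 0.8^2 = 0.0704 m^2
C = 0.0704 * 4.2360 * 1.0060 * 3600
C = 1080 t/hr


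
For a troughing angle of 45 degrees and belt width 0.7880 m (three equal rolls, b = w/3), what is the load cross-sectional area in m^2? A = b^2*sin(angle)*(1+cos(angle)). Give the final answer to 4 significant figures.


b = 0.7880/3 = 0.262667 m
A = 0.262667^2 * sin(45 deg) * (1 + cos(45 deg))
A = 0.08328 m^2


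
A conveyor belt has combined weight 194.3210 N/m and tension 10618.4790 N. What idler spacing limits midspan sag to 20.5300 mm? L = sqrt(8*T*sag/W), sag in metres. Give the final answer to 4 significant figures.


sag = 20.5300/1000 = 0.020530 m
L = sqrt(8 * 10618.4790 * 0.020530 / 194.3210)
L = 2.996 m


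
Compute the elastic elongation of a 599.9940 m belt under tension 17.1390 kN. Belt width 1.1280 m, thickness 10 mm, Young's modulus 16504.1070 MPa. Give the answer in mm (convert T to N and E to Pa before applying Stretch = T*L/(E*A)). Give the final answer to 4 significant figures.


A = 1.1280 * 0.01 = 0.01128 m^2
Stretch = 17.1390*1000 * 599.9940 / (16504.1070e6 * 0.01128) * 1000
Stretch = 55.24 mm


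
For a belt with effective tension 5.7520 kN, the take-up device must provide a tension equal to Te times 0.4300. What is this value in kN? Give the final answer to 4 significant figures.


T_tu = 5.7520 * 0.4300
T_tu = 2.473 kN


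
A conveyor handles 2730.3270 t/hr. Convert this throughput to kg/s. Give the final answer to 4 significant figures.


m_dot = 2730.3270 * 1000 / 3600
m_dot = 758.4 kg/s


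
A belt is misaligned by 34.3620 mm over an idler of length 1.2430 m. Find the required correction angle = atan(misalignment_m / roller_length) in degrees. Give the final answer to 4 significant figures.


misalign_m = 34.3620 / 1000 = 0.034362 m
angle = atan(0.034362 / 1.2430)
angle = 1.584 deg


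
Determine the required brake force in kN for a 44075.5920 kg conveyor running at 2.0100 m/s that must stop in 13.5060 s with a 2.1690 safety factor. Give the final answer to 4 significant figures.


F = 44075.5920 * 2.0100 / 13.5060 * 2.1690 / 1000
F = 14.23 kN


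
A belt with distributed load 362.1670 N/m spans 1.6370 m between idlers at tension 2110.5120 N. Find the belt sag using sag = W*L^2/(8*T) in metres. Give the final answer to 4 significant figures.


sag = 362.1670 * 1.6370^2 / (8 * 2110.5120)
sag = 0.05748 m


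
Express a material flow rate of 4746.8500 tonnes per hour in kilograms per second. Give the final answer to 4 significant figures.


m_dot = 4746.8500 * 1000 / 3600
m_dot = 1319 kg/s


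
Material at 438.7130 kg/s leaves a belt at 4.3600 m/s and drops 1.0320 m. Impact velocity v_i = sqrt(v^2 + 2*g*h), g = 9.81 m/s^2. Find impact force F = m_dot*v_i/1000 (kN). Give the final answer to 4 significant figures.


v_i = sqrt(4.3600^2 + 2*9.81*1.0320) = 6.26558 m/s
F = 438.7130 * 6.26558 / 1000
F = 2.749 kN


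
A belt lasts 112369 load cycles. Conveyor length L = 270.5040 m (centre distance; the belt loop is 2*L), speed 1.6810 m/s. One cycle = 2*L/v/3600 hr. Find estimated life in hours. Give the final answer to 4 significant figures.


cycle_time = 2 * 270.5040 / 1.6810 / 3600 = 0.0893992 hr
life = 112369 * 0.0893992 = 10050 hours


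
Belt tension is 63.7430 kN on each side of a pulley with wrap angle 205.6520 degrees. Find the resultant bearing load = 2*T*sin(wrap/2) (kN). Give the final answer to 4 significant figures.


F = 2 * 63.7430 * sin(205.6520/2 deg)
F = 124.3 kN


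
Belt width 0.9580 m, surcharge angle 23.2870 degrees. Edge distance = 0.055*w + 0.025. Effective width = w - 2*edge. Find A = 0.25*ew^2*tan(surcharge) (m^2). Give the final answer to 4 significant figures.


edge = 0.055*0.9580 + 0.025 = 0.07769 m
ew = 0.9580 - 2*0.07769 = 0.80262 m
A = 0.25 * 0.80262^2 * tan(23.2870 deg)
A = 0.06932 m^2


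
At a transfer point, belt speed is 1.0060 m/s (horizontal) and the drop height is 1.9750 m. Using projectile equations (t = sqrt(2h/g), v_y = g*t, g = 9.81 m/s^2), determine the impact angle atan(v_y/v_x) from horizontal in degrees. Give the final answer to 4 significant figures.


t = sqrt(2*1.9750/9.81) = 0.634547 s
v_y = 9.81 * 0.634547 = 6.22491 m/s
angle = atan(6.22491 / 1.0060) = 80.82 deg


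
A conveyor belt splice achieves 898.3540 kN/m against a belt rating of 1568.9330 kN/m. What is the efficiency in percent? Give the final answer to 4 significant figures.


Eff = 898.3540 / 1568.9330 * 100
Eff = 57.26 %


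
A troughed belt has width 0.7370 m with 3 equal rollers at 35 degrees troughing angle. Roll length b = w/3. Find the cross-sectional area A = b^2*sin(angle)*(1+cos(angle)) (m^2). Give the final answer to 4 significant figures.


b = 0.7370/3 = 0.245667 m
A = 0.245667^2 * sin(35 deg) * (1 + cos(35 deg))
A = 0.06297 m^2


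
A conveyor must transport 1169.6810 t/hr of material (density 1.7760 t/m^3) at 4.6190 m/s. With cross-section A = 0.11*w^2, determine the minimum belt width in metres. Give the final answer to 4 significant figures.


A_req = 1169.6810 / (4.6190 * 1.7760 * 3600) = 0.0396072 m^2
w = sqrt(0.0396072 / 0.11)
w = 0.6001 m


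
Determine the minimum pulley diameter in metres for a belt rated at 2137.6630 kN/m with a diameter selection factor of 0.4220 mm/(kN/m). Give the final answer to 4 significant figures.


D = 2137.6630 * 0.4220 / 1000
D = 0.9021 m


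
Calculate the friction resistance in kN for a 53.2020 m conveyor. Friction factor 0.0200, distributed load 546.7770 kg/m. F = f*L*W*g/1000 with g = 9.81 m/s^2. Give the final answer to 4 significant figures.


F = 0.0200 * 53.2020 * 546.7770 * 9.81 / 1000
F = 5.707 kN


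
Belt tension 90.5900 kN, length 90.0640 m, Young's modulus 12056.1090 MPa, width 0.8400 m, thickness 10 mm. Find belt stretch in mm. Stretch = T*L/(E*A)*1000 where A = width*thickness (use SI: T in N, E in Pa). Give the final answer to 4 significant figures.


A = 0.8400 * 0.01 = 0.00840 m^2
Stretch = 90.5900*1000 * 90.0640 / (12056.1090e6 * 0.00840) * 1000
Stretch = 80.56 mm


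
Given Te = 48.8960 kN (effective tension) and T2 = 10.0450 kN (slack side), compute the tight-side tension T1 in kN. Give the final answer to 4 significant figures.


T1 = Te + T2 = 48.8960 + 10.0450
T1 = 58.94 kN


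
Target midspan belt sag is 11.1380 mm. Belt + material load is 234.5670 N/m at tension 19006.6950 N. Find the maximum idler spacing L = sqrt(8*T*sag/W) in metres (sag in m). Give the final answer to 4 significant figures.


sag = 11.1380/1000 = 0.011138 m
L = sqrt(8 * 19006.6950 * 0.011138 / 234.5670)
L = 2.687 m


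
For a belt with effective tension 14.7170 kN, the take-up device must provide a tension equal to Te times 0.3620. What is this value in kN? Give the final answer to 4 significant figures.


T_tu = 14.7170 * 0.3620
T_tu = 5.328 kN


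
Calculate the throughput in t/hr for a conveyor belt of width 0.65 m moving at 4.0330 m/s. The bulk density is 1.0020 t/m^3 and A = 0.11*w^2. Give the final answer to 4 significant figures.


A = 0.11 * 0.65^2 = 0.046475 m^2
C = 0.046475 * 4.0330 * 1.0020 * 3600
C = 676.1 t/hr


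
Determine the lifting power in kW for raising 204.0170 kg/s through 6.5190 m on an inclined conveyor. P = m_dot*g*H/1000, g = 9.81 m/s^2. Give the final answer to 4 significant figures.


P = 204.0170 * 9.81 * 6.5190 / 1000
P = 13.05 kW


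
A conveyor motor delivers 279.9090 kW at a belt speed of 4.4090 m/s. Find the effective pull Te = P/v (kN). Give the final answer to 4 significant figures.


Te = P / v = 279.9090 / 4.4090
Te = 63.49 kN


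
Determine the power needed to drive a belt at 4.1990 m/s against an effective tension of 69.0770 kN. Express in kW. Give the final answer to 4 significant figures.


P = Te * v = 69.0770 * 4.1990
P = 290.1 kW


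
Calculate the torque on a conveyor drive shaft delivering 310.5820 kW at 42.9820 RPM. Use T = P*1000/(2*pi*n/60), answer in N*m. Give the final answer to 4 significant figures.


omega = 2*pi*42.9820/60 = 4.50106 rad/s
T = 310.5820*1000 / 4.50106
T = 69000 N*m


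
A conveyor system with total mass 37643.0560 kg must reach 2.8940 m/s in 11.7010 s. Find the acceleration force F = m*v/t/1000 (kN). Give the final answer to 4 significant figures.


F = 37643.0560 * 2.8940 / 11.7010 / 1000
F = 9.310 kN


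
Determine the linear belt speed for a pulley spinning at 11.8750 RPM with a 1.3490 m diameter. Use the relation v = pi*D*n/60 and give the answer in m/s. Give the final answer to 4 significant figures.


v = pi * 1.3490 * 11.8750 / 60
v = 0.8388 m/s


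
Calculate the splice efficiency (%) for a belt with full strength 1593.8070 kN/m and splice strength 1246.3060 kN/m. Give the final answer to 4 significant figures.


Eff = 1246.3060 / 1593.8070 * 100
Eff = 78.20 %


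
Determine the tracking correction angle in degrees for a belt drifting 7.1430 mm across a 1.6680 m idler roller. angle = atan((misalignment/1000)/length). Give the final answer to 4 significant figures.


misalign_m = 7.1430 / 1000 = 0.007143 m
angle = atan(0.007143 / 1.6680)
angle = 0.2454 deg


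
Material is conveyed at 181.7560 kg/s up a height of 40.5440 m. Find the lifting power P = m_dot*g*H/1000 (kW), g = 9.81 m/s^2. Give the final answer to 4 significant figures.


P = 181.7560 * 9.81 * 40.5440 / 1000
P = 72.29 kW


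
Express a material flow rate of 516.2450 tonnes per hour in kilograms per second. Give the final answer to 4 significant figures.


m_dot = 516.2450 * 1000 / 3600
m_dot = 143.4 kg/s


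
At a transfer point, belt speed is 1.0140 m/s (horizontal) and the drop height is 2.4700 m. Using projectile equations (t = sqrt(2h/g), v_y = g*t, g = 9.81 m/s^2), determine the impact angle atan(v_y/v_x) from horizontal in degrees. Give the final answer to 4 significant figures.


t = sqrt(2*2.4700/9.81) = 0.709625 s
v_y = 9.81 * 0.709625 = 6.96142 m/s
angle = atan(6.96142 / 1.0140) = 81.71 deg


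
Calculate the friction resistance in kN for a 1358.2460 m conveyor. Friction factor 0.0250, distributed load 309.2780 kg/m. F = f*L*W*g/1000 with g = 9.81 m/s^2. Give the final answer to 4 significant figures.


F = 0.0250 * 1358.2460 * 309.2780 * 9.81 / 1000
F = 103.0 kN


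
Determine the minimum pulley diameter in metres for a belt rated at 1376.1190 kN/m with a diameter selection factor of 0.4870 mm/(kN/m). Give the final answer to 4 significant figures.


D = 1376.1190 * 0.4870 / 1000
D = 0.6702 m


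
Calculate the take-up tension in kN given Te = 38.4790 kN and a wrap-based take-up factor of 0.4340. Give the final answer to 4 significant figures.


T_tu = 38.4790 * 0.4340
T_tu = 16.70 kN


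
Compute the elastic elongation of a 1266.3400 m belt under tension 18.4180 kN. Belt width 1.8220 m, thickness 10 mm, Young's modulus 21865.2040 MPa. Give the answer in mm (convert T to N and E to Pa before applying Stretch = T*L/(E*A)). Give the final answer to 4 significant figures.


A = 1.8220 * 0.01 = 0.01822 m^2
Stretch = 18.4180*1000 * 1266.3400 / (21865.2040e6 * 0.01822) * 1000
Stretch = 58.55 mm


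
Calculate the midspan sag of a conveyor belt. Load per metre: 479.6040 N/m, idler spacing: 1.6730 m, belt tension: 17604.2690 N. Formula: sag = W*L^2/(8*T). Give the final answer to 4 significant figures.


sag = 479.6040 * 1.6730^2 / (8 * 17604.2690)
sag = 0.009532 m


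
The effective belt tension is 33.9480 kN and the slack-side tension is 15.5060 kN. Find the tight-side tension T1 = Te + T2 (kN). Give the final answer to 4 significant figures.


T1 = Te + T2 = 33.9480 + 15.5060
T1 = 49.45 kN


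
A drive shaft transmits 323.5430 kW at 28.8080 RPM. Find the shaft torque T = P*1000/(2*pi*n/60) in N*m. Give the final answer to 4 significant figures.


omega = 2*pi*28.8080/60 = 3.01677 rad/s
T = 323.5430*1000 / 3.01677
T = 107200 N*m


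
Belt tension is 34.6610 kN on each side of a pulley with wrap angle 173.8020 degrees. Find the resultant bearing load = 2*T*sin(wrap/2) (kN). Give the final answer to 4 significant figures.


F = 2 * 34.6610 * sin(173.8020/2 deg)
F = 69.22 kN


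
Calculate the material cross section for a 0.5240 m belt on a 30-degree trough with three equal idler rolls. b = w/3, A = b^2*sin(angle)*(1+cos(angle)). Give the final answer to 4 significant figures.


b = 0.5240/3 = 0.174667 m
A = 0.174667^2 * sin(30 deg) * (1 + cos(30 deg))
A = 0.02846 m^2


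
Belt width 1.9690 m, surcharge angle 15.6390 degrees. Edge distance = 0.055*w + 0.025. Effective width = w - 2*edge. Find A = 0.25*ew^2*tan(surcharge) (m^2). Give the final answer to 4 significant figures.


edge = 0.055*1.9690 + 0.025 = 0.133295 m
ew = 1.9690 - 2*0.133295 = 1.70241 m
A = 0.25 * 1.70241^2 * tan(15.6390 deg)
A = 0.2028 m^2


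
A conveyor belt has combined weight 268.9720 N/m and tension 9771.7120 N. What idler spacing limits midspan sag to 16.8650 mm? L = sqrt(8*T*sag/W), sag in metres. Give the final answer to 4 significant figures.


sag = 16.8650/1000 = 0.016865 m
L = sqrt(8 * 9771.7120 * 0.016865 / 268.9720)
L = 2.214 m


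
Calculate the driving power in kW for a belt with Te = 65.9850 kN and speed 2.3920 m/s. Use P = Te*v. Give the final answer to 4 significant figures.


P = Te * v = 65.9850 * 2.3920
P = 157.8 kW


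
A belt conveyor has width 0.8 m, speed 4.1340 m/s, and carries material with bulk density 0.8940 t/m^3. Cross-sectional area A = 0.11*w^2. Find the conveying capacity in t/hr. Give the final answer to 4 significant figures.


A = 0.11 * 0.8^2 = 0.0704 m^2
C = 0.0704 * 4.1340 * 0.8940 * 3600
C = 936.7 t/hr


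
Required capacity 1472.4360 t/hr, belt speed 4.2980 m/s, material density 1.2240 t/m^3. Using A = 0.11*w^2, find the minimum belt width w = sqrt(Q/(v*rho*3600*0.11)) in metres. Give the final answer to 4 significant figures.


A_req = 1472.4360 / (4.2980 * 1.2240 * 3600) = 0.0777474 m^2
w = sqrt(0.0777474 / 0.11)
w = 0.8407 m


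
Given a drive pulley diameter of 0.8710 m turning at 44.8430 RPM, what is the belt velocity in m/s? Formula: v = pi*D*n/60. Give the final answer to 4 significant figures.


v = pi * 0.8710 * 44.8430 / 60
v = 2.045 m/s


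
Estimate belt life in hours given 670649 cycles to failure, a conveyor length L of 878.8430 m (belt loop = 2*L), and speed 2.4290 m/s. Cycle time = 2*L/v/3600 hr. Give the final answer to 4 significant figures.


cycle_time = 2 * 878.8430 / 2.4290 / 3600 = 0.201007 hr
life = 670649 * 0.201007 = 134800 hours


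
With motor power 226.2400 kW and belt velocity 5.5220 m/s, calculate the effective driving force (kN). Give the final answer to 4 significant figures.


Te = P / v = 226.2400 / 5.5220
Te = 40.97 kN


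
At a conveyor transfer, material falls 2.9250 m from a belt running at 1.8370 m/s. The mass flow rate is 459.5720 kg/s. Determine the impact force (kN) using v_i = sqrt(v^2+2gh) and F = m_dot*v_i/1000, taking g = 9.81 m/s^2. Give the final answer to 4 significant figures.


v_i = sqrt(1.8370^2 + 2*9.81*2.9250) = 7.79507 m/s
F = 459.5720 * 7.79507 / 1000
F = 3.582 kN


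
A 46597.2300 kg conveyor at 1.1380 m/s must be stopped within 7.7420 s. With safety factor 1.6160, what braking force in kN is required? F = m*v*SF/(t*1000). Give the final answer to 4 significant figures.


F = 46597.2300 * 1.1380 / 7.7420 * 1.6160 / 1000
F = 11.07 kN


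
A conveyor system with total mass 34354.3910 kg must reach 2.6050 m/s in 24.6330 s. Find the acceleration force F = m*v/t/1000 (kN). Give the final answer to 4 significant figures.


F = 34354.3910 * 2.6050 / 24.6330 / 1000
F = 3.633 kN


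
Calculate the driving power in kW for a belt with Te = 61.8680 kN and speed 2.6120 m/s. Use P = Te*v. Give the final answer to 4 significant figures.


P = Te * v = 61.8680 * 2.6120
P = 161.6 kW


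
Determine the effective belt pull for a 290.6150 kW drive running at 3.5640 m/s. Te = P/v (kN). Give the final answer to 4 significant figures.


Te = P / v = 290.6150 / 3.5640
Te = 81.54 kN


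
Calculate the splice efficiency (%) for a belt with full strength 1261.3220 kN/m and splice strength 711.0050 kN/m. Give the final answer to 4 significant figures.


Eff = 711.0050 / 1261.3220 * 100
Eff = 56.37 %


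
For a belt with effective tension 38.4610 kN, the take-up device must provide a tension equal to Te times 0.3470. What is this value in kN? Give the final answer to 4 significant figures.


T_tu = 38.4610 * 0.3470
T_tu = 13.35 kN


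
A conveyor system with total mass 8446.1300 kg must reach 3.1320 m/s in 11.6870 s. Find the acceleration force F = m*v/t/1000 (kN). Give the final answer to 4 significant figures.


F = 8446.1300 * 3.1320 / 11.6870 / 1000
F = 2.263 kN


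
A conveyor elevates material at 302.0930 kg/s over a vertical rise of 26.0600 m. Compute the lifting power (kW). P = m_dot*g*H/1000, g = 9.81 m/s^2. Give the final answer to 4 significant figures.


P = 302.0930 * 9.81 * 26.0600 / 1000
P = 77.23 kW


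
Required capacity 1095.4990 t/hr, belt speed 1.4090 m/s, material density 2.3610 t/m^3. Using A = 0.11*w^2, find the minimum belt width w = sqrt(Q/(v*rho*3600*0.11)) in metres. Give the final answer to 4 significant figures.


A_req = 1095.4990 / (1.4090 * 2.3610 * 3600) = 0.091475 m^2
w = sqrt(0.091475 / 0.11)
w = 0.9119 m


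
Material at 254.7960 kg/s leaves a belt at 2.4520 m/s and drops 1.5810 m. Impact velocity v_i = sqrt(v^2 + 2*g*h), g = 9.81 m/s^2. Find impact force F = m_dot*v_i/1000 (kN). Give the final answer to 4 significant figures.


v_i = sqrt(2.4520^2 + 2*9.81*1.5810) = 6.08535 m/s
F = 254.7960 * 6.08535 / 1000
F = 1.551 kN


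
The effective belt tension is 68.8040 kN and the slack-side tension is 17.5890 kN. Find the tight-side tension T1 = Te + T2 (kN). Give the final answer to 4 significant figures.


T1 = Te + T2 = 68.8040 + 17.5890
T1 = 86.39 kN


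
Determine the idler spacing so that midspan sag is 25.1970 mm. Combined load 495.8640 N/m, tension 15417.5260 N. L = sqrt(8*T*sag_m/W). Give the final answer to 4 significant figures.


sag = 25.1970/1000 = 0.025197 m
L = sqrt(8 * 15417.5260 * 0.025197 / 495.8640)
L = 2.503 m


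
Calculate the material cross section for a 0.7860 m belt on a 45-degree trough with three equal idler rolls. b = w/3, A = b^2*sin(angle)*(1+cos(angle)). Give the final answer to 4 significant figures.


b = 0.7860/3 = 0.262 m
A = 0.262^2 * sin(45 deg) * (1 + cos(45 deg))
A = 0.08286 m^2


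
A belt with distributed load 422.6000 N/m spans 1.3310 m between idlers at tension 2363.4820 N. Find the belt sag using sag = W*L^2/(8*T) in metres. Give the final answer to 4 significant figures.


sag = 422.6000 * 1.3310^2 / (8 * 2363.4820)
sag = 0.03960 m


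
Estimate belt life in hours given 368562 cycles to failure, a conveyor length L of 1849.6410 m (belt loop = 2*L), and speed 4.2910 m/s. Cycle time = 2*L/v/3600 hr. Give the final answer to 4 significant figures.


cycle_time = 2 * 1849.6410 / 4.2910 / 3600 = 0.239473 hr
life = 368562 * 0.239473 = 88260 hours


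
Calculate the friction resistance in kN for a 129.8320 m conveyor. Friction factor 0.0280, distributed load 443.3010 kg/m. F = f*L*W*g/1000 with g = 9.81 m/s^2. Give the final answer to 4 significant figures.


F = 0.0280 * 129.8320 * 443.3010 * 9.81 / 1000
F = 15.81 kN


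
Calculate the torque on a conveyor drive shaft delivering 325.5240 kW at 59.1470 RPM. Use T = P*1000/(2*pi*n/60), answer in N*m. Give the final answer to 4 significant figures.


omega = 2*pi*59.1470/60 = 6.19386 rad/s
T = 325.5240*1000 / 6.19386
T = 52560 N*m


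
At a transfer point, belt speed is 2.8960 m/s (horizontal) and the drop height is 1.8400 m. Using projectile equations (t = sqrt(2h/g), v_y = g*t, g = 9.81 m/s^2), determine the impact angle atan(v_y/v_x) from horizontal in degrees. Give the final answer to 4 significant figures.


t = sqrt(2*1.8400/9.81) = 0.612476 s
v_y = 9.81 * 0.612476 = 6.00839 m/s
angle = atan(6.00839 / 2.8960) = 64.27 deg


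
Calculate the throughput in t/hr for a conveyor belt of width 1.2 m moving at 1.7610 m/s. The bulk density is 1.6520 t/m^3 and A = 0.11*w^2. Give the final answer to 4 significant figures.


A = 0.11 * 1.2^2 = 0.1584 m^2
C = 0.1584 * 1.7610 * 1.6520 * 3600
C = 1659 t/hr


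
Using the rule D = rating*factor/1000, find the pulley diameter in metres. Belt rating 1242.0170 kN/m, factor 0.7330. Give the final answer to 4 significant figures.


D = 1242.0170 * 0.7330 / 1000
D = 0.9104 m
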